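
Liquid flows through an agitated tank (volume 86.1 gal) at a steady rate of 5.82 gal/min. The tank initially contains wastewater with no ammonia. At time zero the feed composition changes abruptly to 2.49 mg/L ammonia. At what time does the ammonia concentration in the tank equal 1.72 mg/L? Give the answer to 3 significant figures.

Species balance: V dC/dt = Q(C_in − C) ⇒ τ = V/Q = 14.794 min.
C(t) = C_in + (C₀ − C_in) e^(−t/τ). Set C = 1.72 and solve for t:
e^(−t/τ) = (C − C_in)/(C₀ − C_in) = (1.72 − 2.49)/(0 − 2.49) = 0.30924
t = −τ ln(…) = 14.794 × 1.1736 = 17.363 min.

17.4 min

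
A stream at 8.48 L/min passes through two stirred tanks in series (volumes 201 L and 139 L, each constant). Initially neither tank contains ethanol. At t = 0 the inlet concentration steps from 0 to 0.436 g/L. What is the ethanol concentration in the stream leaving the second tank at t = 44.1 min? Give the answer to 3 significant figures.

Time constants: τᵢ = Vᵢ/Q for each well-mixed tank.
τ₁ = 201/8.48 = 23.703 min; τ₂ = 139/8.48 = 16.392 min.
Tank 1: C₁ = C_in(1 − e^(−t/τ₁)). Tank 2 (τ₁ ≠ τ₂): C₂ = C_in[1 − (τ₁ e^(−t/τ₁) − τ₂ e^(−t/τ₂))/(τ₁ − τ₂)].
At t = 44.1: e^(−t/τ₁) = 0.15559, e^(−t/τ₂) = 0.067853.
C₂ = 0.436·[1 − (23.703·0.15559 − 16.392·0.067853)/(7.3113)] = 0.436·0.64771 = 0.28240 g/L.

0.282 g/L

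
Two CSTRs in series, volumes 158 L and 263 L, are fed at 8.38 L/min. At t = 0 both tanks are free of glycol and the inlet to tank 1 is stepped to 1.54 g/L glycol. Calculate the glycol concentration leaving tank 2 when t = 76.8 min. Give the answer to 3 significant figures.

1.25 g/L

Time constants: τᵢ = Vᵢ/Q for each well-mixed tank.
τ₁ = 158/8.38 = 18.854 min; τ₂ = 263/8.38 = 31.384 min.
Solving the cascade with C₁(0)=C₂(0)=0 gives C₂(t) = C_in[1 − (τ₁ e^(−t/τ₁) − τ₂ e^(−t/τ₂))/(τ₁ − τ₂)].
At t = 76.8: e^(−t/τ₁) = 0.017021, e^(−t/τ₂) = 0.086545.
C₂ = 1.54·[1 − (18.854·0.017021 − 31.384·0.086545)/(-12.530)] = 1.54·0.80884 = 1.2456 g/L.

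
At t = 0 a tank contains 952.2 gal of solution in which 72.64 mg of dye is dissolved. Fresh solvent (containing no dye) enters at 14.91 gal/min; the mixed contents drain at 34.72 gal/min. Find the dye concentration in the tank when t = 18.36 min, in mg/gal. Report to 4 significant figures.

Total volume: dV/dt = Q_in − Q_out = -19.8100 gal/min, so V(t) = 952.2 − 19.8100 t and V(18.36) = 588.488 gal.
Solute balance: dm/dt = 0 − Q_out C = −Q_out m/V(t).
dm/m = −Q_out dt/(V₀ − 19.8100 t); integrating gives ln(m/m₀) = −(Q_out/(Q_in−Q_out)) ln(V/V₀).
m = m₀ (V₀/V)^(Q_out/(Q_in−Q_out)) = 72.64 × (952.2/588.488)^(-1.75265) = 31.2528 mg.
C = m/V = 31.2528/588.488 = 0.0531069 mg/gal.

0.05311 mg/gal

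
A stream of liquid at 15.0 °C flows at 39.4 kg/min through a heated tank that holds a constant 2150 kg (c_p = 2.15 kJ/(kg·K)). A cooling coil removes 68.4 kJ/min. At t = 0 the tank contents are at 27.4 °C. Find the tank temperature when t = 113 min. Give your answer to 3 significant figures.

15.9 °C

M c_p dT/dt = ṁ c_p (T_in − T) − Q̇.
τ = M/ṁ = 54.569 min; T_ss = T_in − Q̇/(ṁ c_p) = 15.0 − 68.4/(39.4·2.15) = 14.193 °C.
T approaches T_ss exponentially: T(t) = T_ss + (T₀ − T_ss) e^(−t/τ).
T(113) = 14.193 + (13.207)·e^(−113/54.569) = 14.193 + (13.207)·0.12609 = 15.858 °C.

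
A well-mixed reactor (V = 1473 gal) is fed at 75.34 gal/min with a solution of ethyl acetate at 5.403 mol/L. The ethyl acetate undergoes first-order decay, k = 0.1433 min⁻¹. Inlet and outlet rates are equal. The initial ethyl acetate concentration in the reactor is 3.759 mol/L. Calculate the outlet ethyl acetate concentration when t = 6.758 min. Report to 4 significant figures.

2.049 mol/L

Accumulation = in − out − consumed: V dC/dt = Q C_in − Q C − k V C.
This is linear with rate a = Q/V + k = 0.194447 min⁻¹.
C_ss = Q C_in/(Q + kV) = 1.42120 mol/L; C(t) = C_ss + (C₀ − C_ss) e^(−a t).
C(6.758) = 1.42120 + (2.33780)·e^(−0.194447·6.758) = 1.42120 + (2.33780)·0.268723 = 2.04942 mol/L.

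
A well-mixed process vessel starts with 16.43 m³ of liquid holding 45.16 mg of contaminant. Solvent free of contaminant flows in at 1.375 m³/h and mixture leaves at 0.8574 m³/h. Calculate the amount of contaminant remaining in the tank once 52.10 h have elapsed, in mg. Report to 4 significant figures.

Total volume: dV/dt = Q_in − Q_out = 0.517600 m³/h, so V(t) = 16.43 + 0.517600 t and V(52.10) = 43.3970 m³.
Solute balance: dm/dt = 0 − Q_out C = −Q_out m/V(t).
Separate: dm/m = −Q_out dt/V(t) ⇒ ln(m/m₀) = −(Q_out/(Q_in−Q_out)) ln(V/V₀).
m = m₀ (V₀/V)^(Q_out/(Q_in−Q_out)) = 45.16 × (16.43/43.3970)^(1.65649) = 9.03670 mg.

9.037 mg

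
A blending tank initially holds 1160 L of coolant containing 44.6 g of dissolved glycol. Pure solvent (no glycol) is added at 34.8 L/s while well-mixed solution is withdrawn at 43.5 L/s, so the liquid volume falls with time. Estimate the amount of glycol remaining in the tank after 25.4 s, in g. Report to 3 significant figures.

Total volume: dV/dt = Q_in − Q_out = -8.7000 L/s, so V(t) = 1160 − 8.7000 t and V(25.4) = 939.02 L.
Species balance (pure solvent in): dm/dt = −Q_out · m/V(t).
dm/m = −Q_out dt/(V₀ − 8.7000 t); integrating gives ln(m/m₀) = −(Q_out/(Q_in−Q_out)) ln(V/V₀).
m = m₀ (V₀/V)^(Q_out/(Q_in−Q_out)) = 44.6 × (1160/939.02)^(-5.0000) = 15.503 g.

15.5 g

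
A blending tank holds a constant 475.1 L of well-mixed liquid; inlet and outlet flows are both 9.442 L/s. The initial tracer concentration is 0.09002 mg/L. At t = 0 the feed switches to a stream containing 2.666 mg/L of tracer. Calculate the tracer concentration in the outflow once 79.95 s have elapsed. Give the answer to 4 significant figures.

2.140 mg/L

Accumulation = in − out for the solute gives V dC/dt = Q(C_in − C).
Time constant τ = V/Q = 475.1/9.442 = 50.3177 s.
Integrating: C(t) = C_in + (C₀ − C_in) e^(−t/τ).
C(79.95) = 2.666 + (0.09002 − 2.666)·e^(−79.95/50.3177) = 2.666 + (-2.57598)·0.204149 = 2.14012 mg/L.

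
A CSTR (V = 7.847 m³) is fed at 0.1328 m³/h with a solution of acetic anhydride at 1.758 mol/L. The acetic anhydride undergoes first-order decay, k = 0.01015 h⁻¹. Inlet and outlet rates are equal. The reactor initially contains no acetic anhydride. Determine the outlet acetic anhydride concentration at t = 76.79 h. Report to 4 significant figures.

0.9615 mol/L

V dC/dt = Q(C_in − C) − k V C.
This is linear with rate a = Q/V + k = 0.0270737 h⁻¹.
C_ss = Q C_in/(Q + kV) = 1.09892 mol/L; C(t) = C_ss + (C₀ − C_ss) e^(−a t).
C(76.79) = 1.09892 + (-1.09892)·e^(−0.0270737·76.79) = 1.09892 + (-1.09892)·0.125057 = 0.961493 mol/L.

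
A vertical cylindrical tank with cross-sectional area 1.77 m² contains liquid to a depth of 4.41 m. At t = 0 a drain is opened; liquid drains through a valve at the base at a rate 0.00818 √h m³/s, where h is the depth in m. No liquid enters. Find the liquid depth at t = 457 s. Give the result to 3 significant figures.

1.09 m

Mass balance (ρ constant): A dh/dt = −0.00818 √h.
This is separable: 2 d(√h)/dt = −0.00818/A, so √h = √h₀ − (0.00818/(2A)) t.
√h = √4.41 − 0.00818·457/(2·1.77) = 2.1000 − 1.0560 = 1.0440.
h = 1.0440² = 1.0899 m.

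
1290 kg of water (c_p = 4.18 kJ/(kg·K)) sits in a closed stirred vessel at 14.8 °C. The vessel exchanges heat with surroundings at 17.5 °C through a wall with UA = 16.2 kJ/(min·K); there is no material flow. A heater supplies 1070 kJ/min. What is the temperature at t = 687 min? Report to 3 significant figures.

74.8 °C

First-law balance (no shaft work): M c_p dT/dt = −UA(T − T_amb) + Q̇.
dT/dt = (T_ss − T)/τ with T_ss = T_amb + Q̇/UA = 17.5 + 1070/16.2 = 83.549 °C, τ = M c_p/UA = 1290·4.18/16.2 = 332.85 min.
This is linear first-order; T(t) = T_ss + (T₀ − T_ss) e^(−t/τ).
T(687) = 83.549 + (-68.749)·0.12695 = 74.822 °C.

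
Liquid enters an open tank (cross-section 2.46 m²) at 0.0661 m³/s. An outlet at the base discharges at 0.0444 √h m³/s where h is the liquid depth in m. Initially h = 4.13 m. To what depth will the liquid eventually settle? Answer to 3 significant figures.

Level balance: A dh/dt = 0.0661 − 0.0444 √h. Setting dh/dt = 0:
Q_in = 0.0444 √h_ss ⇒ √h_ss = 0.0661/0.0444 = 1.4887.
h_ss = 1.4887² = 2.2163 m. (Since h₀ = 4.13 m > h_ss, the level will fall toward this value.)

2.22 m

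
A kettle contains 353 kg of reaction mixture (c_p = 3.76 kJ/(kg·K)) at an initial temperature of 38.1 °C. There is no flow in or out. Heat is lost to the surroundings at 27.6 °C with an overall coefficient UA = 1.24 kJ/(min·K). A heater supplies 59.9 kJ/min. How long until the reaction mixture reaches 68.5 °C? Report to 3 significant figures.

1740 min

Unsteady energy balance on the tank contents: M c_p dT/dt = −UA(T − T_amb) + Q̇.
τ = M c_p/UA = 1070.4 min; T_ss = T_amb + Q̇/UA = 27.6 + 59.9/1.24 = 75.906 °C.
T(t) = T_ss + (T₀ − T_ss)e^(−t/τ); set T = 68.5:
t = −τ ln[(T − T_ss)/(T₀ − T_ss)] = −1070.4 · ln(0.19590) = 1744.9 min.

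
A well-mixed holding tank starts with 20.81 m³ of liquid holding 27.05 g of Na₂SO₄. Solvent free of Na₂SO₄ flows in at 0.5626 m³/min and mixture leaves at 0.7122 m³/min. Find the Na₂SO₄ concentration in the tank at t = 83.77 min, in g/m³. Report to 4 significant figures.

Let m(t) be the amount of Na₂SO₄. Volume: V(t) = V₀ + (Q_in − Q_out) t = 20.81 − 0.149600 t; V(83.77) = 8.27801 m³.
Solute balance: dm/dt = 0 − Q_out C = −Q_out m/V(t).
Separate: dm/m = −Q_out dt/V(t) ⇒ ln(m/m₀) = −(Q_out/(Q_in−Q_out)) ln(V/V₀).
m = m₀ (V₀/V)^(Q_out/(Q_in−Q_out)) = 27.05 × (20.81/8.27801)^(-4.76070) = 0.335924 g.
C = m/V = 0.335924/8.27801 = 0.0405803 g/m³.

0.04058 g/m³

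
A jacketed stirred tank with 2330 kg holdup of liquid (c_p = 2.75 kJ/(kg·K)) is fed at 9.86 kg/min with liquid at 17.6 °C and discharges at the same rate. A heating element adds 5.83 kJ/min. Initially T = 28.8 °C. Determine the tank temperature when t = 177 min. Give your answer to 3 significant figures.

23.0 °C

M c_p dT/dt = ṁ c_p (T_in − T) + Q̇.
Rearrange: dT/dt = (T_ss − T)/τ with τ = M/ṁ = 236.31 min and T_ss = T_in + Q̇/(ṁ c_p) = 17.815 °C.
Integrating: T(t) = T_ss + (T₀ − T_ss) e^(−t/τ).
T(177) = 17.815 + (10.985)·e^(−177/236.31) = 17.815 + (10.985)·0.47283 = 23.009 °C.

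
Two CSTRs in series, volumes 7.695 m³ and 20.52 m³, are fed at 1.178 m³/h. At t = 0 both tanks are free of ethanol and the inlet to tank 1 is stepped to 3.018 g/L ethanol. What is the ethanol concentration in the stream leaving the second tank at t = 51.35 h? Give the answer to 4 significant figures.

Time constants: τᵢ = Vᵢ/Q for each well-mixed tank.
τ₁ = 7.695/1.178 = 6.53226 h; τ₂ = 20.52/1.178 = 17.4194 h.
Solving the cascade with C₁(0)=C₂(0)=0 gives C₂(t) = C_in[1 − (τ₁ e^(−t/τ₁) − τ₂ e^(−t/τ₂))/(τ₁ − τ₂)].
At t = 51.35: e^(−t/τ₁) = 0.000385493, e^(−t/τ₂) = 0.0524513.
C₂ = 3.018·[1 − (6.53226·0.000385493 − 17.4194·0.0524513)/(-10.8871)] = 3.018·0.916309 = 2.76542 g/L.

2.765 g/L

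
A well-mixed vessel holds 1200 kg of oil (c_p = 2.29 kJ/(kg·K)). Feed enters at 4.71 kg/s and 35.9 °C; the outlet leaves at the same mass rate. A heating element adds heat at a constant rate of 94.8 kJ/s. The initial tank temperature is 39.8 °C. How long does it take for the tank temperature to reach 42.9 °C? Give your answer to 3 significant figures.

M c_p dT/dt = ṁ c_p (T_in − T) + Q̇.
τ = M/ṁ = 254.78 s; T_ss = T_in + Q̇/(ṁ c_p) = 44.689 °C.
T(t) = T_ss + (T₀ − T_ss) e^(−t/τ). Set T = 42.9:
e^(−t/τ) = (42.9 − 44.689)/(39.8 − 44.689) = 0.36596
t = −254.78 · ln(0.36596) = 256.11 s.

256 s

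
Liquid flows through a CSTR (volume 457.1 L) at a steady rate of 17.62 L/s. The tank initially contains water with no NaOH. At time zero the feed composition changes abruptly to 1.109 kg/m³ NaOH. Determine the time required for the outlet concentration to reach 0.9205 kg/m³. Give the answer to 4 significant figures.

45.97 s

Species balance on the tank: V dC/dt = Q(C_in − C), so τ = V/Q = 25.9421 s.
C(t) = C_in + (C₀ − C_in) e^(−t/τ). Set C = 0.9205 and solve for t:
e^(−t/τ) = (C − C_in)/(C₀ − C_in) = (0.9205 − 1.109)/(0 − 1.109) = 0.169973
t = −τ ln(…) = 25.9421 × 1.77212 = 45.9724 s.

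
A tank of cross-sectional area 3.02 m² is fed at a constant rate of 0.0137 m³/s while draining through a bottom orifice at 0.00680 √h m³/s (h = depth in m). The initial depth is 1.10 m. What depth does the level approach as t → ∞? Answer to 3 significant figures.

A dh/dt = Q_in − 0.00680 √h. Steady state requires inflow = outflow:
Q_in = 0.00680 √h_ss ⇒ √h_ss = 0.0137/0.00680 = 2.0147.
h_ss = 2.0147² = 4.0590 m. (Since h₀ = 1.10 m < h_ss, the level will rise toward this value.)

4.06 m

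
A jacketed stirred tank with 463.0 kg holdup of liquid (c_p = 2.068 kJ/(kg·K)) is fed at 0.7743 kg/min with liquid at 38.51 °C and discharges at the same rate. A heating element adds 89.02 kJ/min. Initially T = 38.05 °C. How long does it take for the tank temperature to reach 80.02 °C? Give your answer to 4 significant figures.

M c_p dT/dt = ṁ c_p (T_in − T) + Q̇.
τ = M/ṁ = 597.959 min; T_ss = T_in + Q̇/(ṁ c_p) = 94.1040 °C.
T(t) = T_ss + (T₀ − T_ss) e^(−t/τ). Set T = 80.02:
e^(−t/τ) = (80.02 − 94.1040)/(38.05 − 94.1040) = 0.251257
t = −597.959 · ln(0.251257) = 825.948 min.

825.9 min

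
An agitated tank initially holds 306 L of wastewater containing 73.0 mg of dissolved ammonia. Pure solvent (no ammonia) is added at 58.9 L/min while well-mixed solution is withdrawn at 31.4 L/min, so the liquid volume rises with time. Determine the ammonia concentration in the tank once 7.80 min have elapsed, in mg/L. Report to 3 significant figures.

0.0765 mg/L

Let m(t) be the amount of ammonia. Volume: V(t) = V₀ + (Q_in − Q_out) t = 306 + 27.500 t; V(7.80) = 520.50 L.
No ammonia enters, so dm/dt = −Q_out · (m/V).
Separate: dm/m = −Q_out dt/V(t) ⇒ ln(m/m₀) = −(Q_out/(Q_in−Q_out)) ln(V/V₀).
m = m₀ (V₀/V)^(Q_out/(Q_in−Q_out)) = 73.0 × (306/520.50)^(1.1418) = 39.802 mg.
C = m/V = 39.802/520.50 = 0.076469 mg/L.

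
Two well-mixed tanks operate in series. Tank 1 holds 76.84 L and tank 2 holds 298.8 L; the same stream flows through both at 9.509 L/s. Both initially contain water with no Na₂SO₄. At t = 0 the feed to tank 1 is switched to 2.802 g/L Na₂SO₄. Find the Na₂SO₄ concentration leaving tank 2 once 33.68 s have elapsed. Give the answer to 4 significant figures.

Time constants: τᵢ = Vᵢ/Q for each well-mixed tank.
τ₁ = 76.84/9.509 = 8.08077 s; τ₂ = 298.8/9.509 = 31.4229 s.
Tank 1: C₁ = C_in(1 − e^(−t/τ₁)). Tank 2 (τ₁ ≠ τ₂): C₂ = C_in[1 − (τ₁ e^(−t/τ₁) − τ₂ e^(−t/τ₂))/(τ₁ − τ₂)].
At t = 33.68: e^(−t/τ₁) = 0.0154844, e^(−t/τ₂) = 0.342381.
C₂ = 2.802·[1 − (8.08077·0.0154844 − 31.4229·0.342381)/(-23.3421)] = 2.802·0.544451 = 1.52555 g/L.

1.526 g/L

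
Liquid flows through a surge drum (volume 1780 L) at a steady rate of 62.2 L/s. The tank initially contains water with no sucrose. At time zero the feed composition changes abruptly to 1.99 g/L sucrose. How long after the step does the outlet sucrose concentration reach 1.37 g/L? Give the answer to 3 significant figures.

Species balance on the tank: V dC/dt = Q(C_in − C), so τ = V/Q = 28.617 s.
C(t) = C_in + (C₀ − C_in) e^(−t/τ). Set C = 1.37 and solve for t:
e^(−t/τ) = (C − C_in)/(C₀ − C_in) = (1.37 − 1.99)/(0 − 1.99) = 0.31156
t = −τ ln(…) = 28.617 × 1.1662 = 33.373 s.

33.4 s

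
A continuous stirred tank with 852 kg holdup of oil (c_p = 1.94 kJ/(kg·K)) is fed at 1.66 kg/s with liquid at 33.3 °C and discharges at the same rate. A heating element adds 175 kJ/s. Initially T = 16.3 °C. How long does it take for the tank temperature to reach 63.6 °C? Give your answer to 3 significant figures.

M c_p dT/dt = ṁ c_p (T_in − T) + Q̇.
τ = M/ṁ = 513.25 s; T_ss = T_in + Q̇/(ṁ c_p) = 87.641 °C.
T(t) = T_ss + (T₀ − T_ss) e^(−t/τ). Set T = 63.6:
e^(−t/τ) = (63.6 − 87.641)/(16.3 − 87.641) = 0.33699
t = −513.25 · ln(0.33699) = 558.27 s.

558 s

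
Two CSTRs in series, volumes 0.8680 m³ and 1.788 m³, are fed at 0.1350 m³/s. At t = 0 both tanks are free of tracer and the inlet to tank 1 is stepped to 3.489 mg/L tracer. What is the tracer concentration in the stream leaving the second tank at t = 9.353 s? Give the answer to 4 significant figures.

0.9111 mg/L

Each tank obeys Vᵢ dCᵢ/dt = Q(Cᵢ₋₁ − Cᵢ), so τᵢ = Vᵢ/Q.
τ₁ = 0.8680/0.1350 = 6.42963 s; τ₂ = 1.788/0.1350 = 13.2444 s.
Tank 1: C₁ = C_in(1 − e^(−t/τ₁)). Tank 2 (τ₁ ≠ τ₂): C₂ = C_in[1 − (τ₁ e^(−t/τ₁) − τ₂ e^(−t/τ₂))/(τ₁ − τ₂)].
At t = 9.353: e^(−t/τ₁) = 0.233477, e^(−t/τ₂) = 0.493524.
C₂ = 3.489·[1 − (6.42963·0.233477 − 13.2444·0.493524)/(-6.81481)] = 3.489·0.261126 = 0.911070 mg/L.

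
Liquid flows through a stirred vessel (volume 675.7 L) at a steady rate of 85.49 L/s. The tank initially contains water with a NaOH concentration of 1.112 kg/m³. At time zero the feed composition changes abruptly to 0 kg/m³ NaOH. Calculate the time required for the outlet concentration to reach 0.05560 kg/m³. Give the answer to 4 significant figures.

Species balance: V dC/dt = Q(C_in − C) ⇒ τ = V/Q = 7.90385 s.
C(t) = C_in + (C₀ − C_in) e^(−t/τ). Set C = 0.05560 and solve for t:
e^(−t/τ) = (C − C_in)/(C₀ − C_in) = (0.05560 − 0)/(1.112 − 0) = 0.0500000
t = −τ ln(…) = 7.90385 × 2.99573 = 23.6778 s.

23.68 s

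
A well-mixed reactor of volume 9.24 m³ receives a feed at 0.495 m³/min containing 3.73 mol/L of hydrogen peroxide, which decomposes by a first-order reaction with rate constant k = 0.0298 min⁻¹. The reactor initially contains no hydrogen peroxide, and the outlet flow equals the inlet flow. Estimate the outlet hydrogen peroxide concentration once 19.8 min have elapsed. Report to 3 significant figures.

Accumulation = in − out − consumed: V dC/dt = Q C_in − Q C − k V C.
This is linear with rate a = Q/V + k = 0.083371 min⁻¹.
C_ss = Q C_in/(Q + kV) = 2.3968 mol/L; C(t) = C_ss + (C₀ − C_ss) e^(−a t).
C(19.8) = 2.3968 + (-2.3968)·e^(−0.083371·19.8) = 2.3968 + (-2.3968)·0.19191 = 1.9368 mol/L.

1.94 mol/L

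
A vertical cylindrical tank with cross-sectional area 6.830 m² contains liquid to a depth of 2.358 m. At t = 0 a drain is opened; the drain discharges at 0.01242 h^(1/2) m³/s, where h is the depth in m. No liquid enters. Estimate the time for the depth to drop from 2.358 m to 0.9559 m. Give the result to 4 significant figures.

Mass balance (ρ constant): A dh/dt = −0.01242 √h.
∫ h^(−1/2) dh = −(0.01242/A) ∫ dt, giving 2√h = 2√h₀ − (0.01242/A) t.
t = 2A(√h₀ − √h)/0.01242 = 2·6.830·(√2.358 − √0.9559)/0.01242
  = 13.6600 × (1.53558 − 0.977701) / 0.01242 = 613.575 s.

613.6 s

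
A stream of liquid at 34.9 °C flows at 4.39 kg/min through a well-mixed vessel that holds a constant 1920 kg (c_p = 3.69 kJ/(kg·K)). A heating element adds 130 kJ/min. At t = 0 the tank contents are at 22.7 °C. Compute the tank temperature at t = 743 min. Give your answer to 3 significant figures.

39.2 °C

M c_p dT/dt = ṁ c_p (T_in − T) + Q̇.
Rearrange: dT/dt = (T_ss − T)/τ with τ = M/ṁ = 437.36 min and T_ss = T_in + Q̇/(ṁ c_p) = 42.925 °C.
Solution: T(t) = T_ss + (T₀ − T_ss) e^(−t/τ).
T(743) = 42.925 + (-20.225)·e^(−743/437.36) = 42.925 + (-20.225)·0.18290 = 39.226 °C.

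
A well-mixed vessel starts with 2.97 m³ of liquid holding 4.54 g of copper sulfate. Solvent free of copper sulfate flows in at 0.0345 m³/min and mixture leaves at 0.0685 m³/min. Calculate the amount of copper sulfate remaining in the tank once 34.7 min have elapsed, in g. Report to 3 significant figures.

Let m(t) be the amount of copper sulfate. Volume: V(t) = V₀ + (Q_in − Q_out) t = 2.97 − 0.034000 t; V(34.7) = 1.7902 m³.
Species balance (pure solvent in): dm/dt = −Q_out · m/V(t).
Separate: dm/m = −Q_out dt/V(t) ⇒ ln(m/m₀) = −(Q_out/(Q_in−Q_out)) ln(V/V₀).
m = m₀ (V₀/V)^(Q_out/(Q_in−Q_out)) = 4.54 × (2.97/1.7902)^(-2.0147) = 1.6372 g.

1.64 g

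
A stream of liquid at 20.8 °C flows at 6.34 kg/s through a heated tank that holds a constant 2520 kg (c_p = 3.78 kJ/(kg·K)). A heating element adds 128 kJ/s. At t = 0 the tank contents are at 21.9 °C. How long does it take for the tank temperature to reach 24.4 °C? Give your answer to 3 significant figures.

M c_p dT/dt = ṁ c_p (T_in − T) + Q̇.
τ = M/ṁ = 397.48 s; T_ss = T_in + Q̇/(ṁ c_p) = 26.141 °C.
T(t) = T_ss + (T₀ − T_ss) e^(−t/τ). Set T = 24.4:
e^(−t/τ) = (24.4 − 26.141)/(21.9 − 26.141) = 0.41053
t = −397.48 · ln(0.41053) = 353.88 s.

354 s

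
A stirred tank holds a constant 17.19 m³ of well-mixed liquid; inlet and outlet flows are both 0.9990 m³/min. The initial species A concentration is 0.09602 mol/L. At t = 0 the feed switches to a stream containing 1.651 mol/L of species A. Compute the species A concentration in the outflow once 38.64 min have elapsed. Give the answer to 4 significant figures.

1.486 mol/L

Accumulation = in − out for the solute gives V dC/dt = Q(C_in − C).
So dC/dt = (C_in − C)/τ with τ = V/Q = 17.19/0.9990 = 17.2072 min.
Solution: C(t) = C_in + (C₀ − C_in) e^(−t/τ).
C(38.64) = 1.651 + (0.09602 − 1.651)·e^(−38.64/17.2072) = 1.651 + (-1.55498)·0.105867 = 1.48638 mol/L.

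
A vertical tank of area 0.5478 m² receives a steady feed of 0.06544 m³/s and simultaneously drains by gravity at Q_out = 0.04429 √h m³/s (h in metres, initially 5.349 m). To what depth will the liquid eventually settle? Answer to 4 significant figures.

Level balance: A dh/dt = 0.06544 − 0.04429 √h. Setting dh/dt = 0:
Q_in = 0.04429 √h_ss ⇒ √h_ss = 0.06544/0.04429 = 1.47753.
h_ss = 1.47753² = 2.18311 m. (Since h₀ = 5.349 m > h_ss, the level will fall toward this value.)

2.183 m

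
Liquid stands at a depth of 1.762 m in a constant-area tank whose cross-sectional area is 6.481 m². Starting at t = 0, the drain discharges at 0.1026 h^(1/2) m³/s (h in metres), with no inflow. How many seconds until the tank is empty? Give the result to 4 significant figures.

A dh/dt = −Q_out = −0.1026 √h.
Separate and integrate: 2(√h − √h₀) = −(0.1026/A) t.
Tank is empty when √h = 0: t_empty = 2A√h₀/0.1026.
t_empty = 2·6.481·√1.762/0.1026 = 12.9620·1.32740/0.1026 = 167.698 s.

167.7 s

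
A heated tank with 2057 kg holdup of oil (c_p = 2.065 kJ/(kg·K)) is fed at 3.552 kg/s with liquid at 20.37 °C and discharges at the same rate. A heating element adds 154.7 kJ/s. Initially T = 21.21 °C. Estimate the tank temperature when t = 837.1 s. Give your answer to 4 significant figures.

36.69 °C

M c_p dT/dt = ṁ c_p (T_in − T) + Q̇.
τ = M/ṁ = 579.110 s; T_ss = T_in + Q̇/(ṁ c_p) = 20.37 + 154.7/(3.552·2.065) = 41.4610 °C.
T approaches T_ss exponentially: T(t) = T_ss + (T₀ − T_ss) e^(−t/τ).
T(837.1) = 41.4610 + (-20.2510)·e^(−837.1/579.110) = 41.4610 + (-20.2510)·0.235630 = 36.6893 °C.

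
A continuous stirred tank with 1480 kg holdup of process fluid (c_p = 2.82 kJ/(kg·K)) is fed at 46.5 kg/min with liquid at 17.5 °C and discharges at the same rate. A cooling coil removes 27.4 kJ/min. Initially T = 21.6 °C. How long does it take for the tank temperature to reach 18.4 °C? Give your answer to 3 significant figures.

Heat balance on the well-mixed liquid: M c_p dT/dt = ṁ c_p (T_in − T) − 27.4.
τ = M/ṁ = 31.828 min; T_ss = T_in − Q̇/(ṁ c_p) = 17.291 °C.
T(t) = T_ss + (T₀ − T_ss) e^(−t/τ). Set T = 18.4:
e^(−t/τ) = (18.4 − 17.291)/(21.6 − 17.291) = 0.25736
t = −31.828 · ln(0.25736) = 43.199 min.

43.2 min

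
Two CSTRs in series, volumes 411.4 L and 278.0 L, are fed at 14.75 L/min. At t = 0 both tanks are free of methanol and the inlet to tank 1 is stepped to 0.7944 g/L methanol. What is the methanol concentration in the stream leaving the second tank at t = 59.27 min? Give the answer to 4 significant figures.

Species balance on tank i: dCᵢ/dt = (Cᵢ₋₁ − Cᵢ)/τᵢ with τᵢ = Vᵢ/Q.
τ₁ = 411.4/14.75 = 27.8915 min; τ₂ = 278.0/14.75 = 18.8475 min.
Solving the cascade with C₁(0)=C₂(0)=0 gives C₂(t) = C_in[1 − (τ₁ e^(−t/τ₁) − τ₂ e^(−t/τ₂))/(τ₁ − τ₂)].
At t = 59.27: e^(−t/τ₁) = 0.119431, e^(−t/τ₂) = 0.0430789.
C₂ = 0.7944·[1 − (27.8915·0.119431 − 18.8475·0.0430789)/(9.04407)] = 0.7944·0.721455 = 0.573124 g/L.

0.5731 g/L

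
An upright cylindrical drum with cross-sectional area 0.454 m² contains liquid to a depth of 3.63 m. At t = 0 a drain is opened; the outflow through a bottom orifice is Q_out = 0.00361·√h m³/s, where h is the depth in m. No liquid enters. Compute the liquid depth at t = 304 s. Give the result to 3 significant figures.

0.485 m

With no inflow, A dh/dt = −0.00361 √h.
This is separable: 2 d(√h)/dt = −0.00361/A, so √h = √h₀ − (0.00361/(2A)) t.
√h = √3.63 − 0.00361·304/(2·0.454) = 1.9053 − 1.2086 = 0.69662.
h = 0.69662² = 0.48528 m.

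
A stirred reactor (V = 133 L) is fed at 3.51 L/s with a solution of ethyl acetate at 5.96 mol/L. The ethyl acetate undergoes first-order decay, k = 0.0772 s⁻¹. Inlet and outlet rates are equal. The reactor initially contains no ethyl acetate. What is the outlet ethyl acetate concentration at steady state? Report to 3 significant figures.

1.52 mol/L

Species balance: V dC/dt = Q C_in − Q C − k V C.
Steady state (dC/dt = 0): C_ss = Q C_in/(Q + kV) = C_in/(1 + kV/Q).
C_ss = 3.51·5.96/(3.51 + 0.0772·133) = 20.920/13.778 = 1.5184 mol/L.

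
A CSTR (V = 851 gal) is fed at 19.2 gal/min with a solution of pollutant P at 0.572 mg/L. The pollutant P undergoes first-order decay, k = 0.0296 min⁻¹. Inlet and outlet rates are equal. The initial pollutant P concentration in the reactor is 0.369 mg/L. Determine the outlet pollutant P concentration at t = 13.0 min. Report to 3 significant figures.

V dC/dt = Q(C_in − C) − k V C.
This is linear with rate a = Q/V + k = 0.052162 min⁻¹.
C_ss = Q C_in/(Q + kV) = 0.24741 mg/L; C(t) = C_ss + (C₀ − C_ss) e^(−a t).
C(13.0) = 0.24741 + (0.12159)·e^(−0.052162·13.0) = 0.24741 + (0.12159)·0.50758 = 0.30913 mg/L.

0.309 mg/L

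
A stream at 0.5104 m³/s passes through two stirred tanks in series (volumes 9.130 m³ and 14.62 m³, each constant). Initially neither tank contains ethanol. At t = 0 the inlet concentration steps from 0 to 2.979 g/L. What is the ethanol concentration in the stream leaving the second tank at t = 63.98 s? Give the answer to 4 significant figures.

2.268 g/L

Each tank obeys Vᵢ dCᵢ/dt = Q(Cᵢ₋₁ − Cᵢ), so τᵢ = Vᵢ/Q.
τ₁ = 9.130/0.5104 = 17.8879 s; τ₂ = 14.62/0.5104 = 28.6442 s.
Tank 1: C₁ = C_in(1 − e^(−t/τ₁)). Tank 2 (τ₁ ≠ τ₂): C₂ = C_in[1 − (τ₁ e^(−t/τ₁) − τ₂ e^(−t/τ₂))/(τ₁ − τ₂)].
At t = 63.98: e^(−t/τ₁) = 0.0279675, e^(−t/τ₂) = 0.107141.
C₂ = 2.979·[1 − (17.8879·0.0279675 − 28.6442·0.107141)/(-10.7563)] = 2.979·0.761192 = 2.26759 g/L.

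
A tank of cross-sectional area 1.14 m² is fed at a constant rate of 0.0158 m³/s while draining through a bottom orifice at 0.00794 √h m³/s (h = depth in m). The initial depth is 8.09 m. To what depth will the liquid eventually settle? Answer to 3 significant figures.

Mass balance (ρ constant): A dh/dt = Q_in − 0.00794 √h. At steady state dh/dt = 0:
Q_in = 0.00794 √h_ss ⇒ √h_ss = 0.0158/0.00794 = 1.9899.
h_ss = 1.9899² = 3.9598 m. (Since h₀ = 8.09 m > h_ss, the level will fall toward this value.)

3.96 m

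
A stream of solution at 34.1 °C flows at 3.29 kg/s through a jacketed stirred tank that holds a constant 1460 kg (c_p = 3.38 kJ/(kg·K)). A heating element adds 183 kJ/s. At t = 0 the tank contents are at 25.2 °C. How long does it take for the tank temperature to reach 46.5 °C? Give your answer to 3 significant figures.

M c_p dT/dt = ṁ c_p (T_in − T) + Q̇.
τ = M/ṁ = 443.77 s; T_ss = T_in + Q̇/(ṁ c_p) = 50.557 °C.
T(t) = T_ss + (T₀ − T_ss) e^(−t/τ). Set T = 46.5:
e^(−t/τ) = (46.5 − 50.557)/(25.2 − 50.557) = 0.15998
t = −443.77 · ln(0.15998) = 813.30 s.

813 s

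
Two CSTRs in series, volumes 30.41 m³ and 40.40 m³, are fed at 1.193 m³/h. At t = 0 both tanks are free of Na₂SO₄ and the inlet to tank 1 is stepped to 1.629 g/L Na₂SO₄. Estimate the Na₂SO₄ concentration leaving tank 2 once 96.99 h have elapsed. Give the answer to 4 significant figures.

1.364 g/L

Time constants: τᵢ = Vᵢ/Q for each well-mixed tank.
τ₁ = 30.41/1.193 = 25.4904 h; τ₂ = 40.40/1.193 = 33.8642 h.
Solving the cascade with C₁(0)=C₂(0)=0 gives C₂(t) = C_in[1 − (τ₁ e^(−t/τ₁) − τ₂ e^(−t/τ₂))/(τ₁ − τ₂)].
At t = 96.99: e^(−t/τ₁) = 0.0222599, e^(−t/τ₂) = 0.0570352.
C₂ = 1.629·[1 − (25.4904·0.0222599 − 33.8642·0.0570352)/(-8.37385)] = 1.629·0.837107 = 1.36365 g/L.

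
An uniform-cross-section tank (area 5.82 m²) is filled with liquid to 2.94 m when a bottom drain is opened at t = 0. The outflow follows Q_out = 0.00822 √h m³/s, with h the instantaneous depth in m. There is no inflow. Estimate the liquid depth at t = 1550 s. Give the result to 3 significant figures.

Accumulation of liquid (constant cross-section A): A dh/dt = −0.00822 √h.
This is separable: 2 d(√h)/dt = −0.00822/A, so √h = √h₀ − (0.00822/(2A)) t.
√h = √2.94 − 0.00822·1550/(2·5.82) = 1.7146 − 1.0946 = 0.62006.
h = 0.62006² = 0.38447 m.

0.384 m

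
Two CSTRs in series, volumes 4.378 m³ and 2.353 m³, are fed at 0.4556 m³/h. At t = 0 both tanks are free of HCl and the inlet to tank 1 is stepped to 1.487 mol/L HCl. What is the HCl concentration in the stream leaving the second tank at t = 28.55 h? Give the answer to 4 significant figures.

1.329 mol/L

Each tank obeys Vᵢ dCᵢ/dt = Q(Cᵢ₋₁ − Cᵢ), so τᵢ = Vᵢ/Q.
τ₁ = 4.378/0.4556 = 9.60931 h; τ₂ = 2.353/0.4556 = 5.16462 h.
Tank 1: C₁ = C_in(1 − e^(−t/τ₁)). Tank 2 (τ₁ ≠ τ₂): C₂ = C_in[1 − (τ₁ e^(−t/τ₁) − τ₂ e^(−t/τ₂))/(τ₁ − τ₂)].
At t = 28.55: e^(−t/τ₁) = 0.0512480, e^(−t/τ₂) = 0.00397394.
C₂ = 1.487·[1 − (9.60931·0.0512480 − 5.16462·0.00397394)/(4.44469)] = 1.487·0.893821 = 1.32911 mol/L.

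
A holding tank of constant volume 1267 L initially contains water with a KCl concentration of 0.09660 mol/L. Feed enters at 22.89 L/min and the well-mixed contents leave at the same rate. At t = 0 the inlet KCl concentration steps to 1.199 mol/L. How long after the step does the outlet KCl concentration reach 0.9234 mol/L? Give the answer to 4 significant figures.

76.73 min

Species balance: V dC/dt = Q(C_in − C) ⇒ τ = V/Q = 55.3517 min.
C(t) = C_in + (C₀ − C_in) e^(−t/τ). Set C = 0.9234 and solve for t:
e^(−t/τ) = (C − C_in)/(C₀ − C_in) = (0.9234 − 1.199)/(0.09660 − 1.199) = 0.250000
t = −τ ln(…) = 55.3517 × 1.38629 = 76.7337 min.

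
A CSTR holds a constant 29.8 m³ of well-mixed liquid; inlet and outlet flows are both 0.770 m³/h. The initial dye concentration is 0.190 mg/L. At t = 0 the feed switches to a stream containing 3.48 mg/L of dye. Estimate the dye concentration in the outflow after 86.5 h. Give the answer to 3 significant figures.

Species balance on the tank: V dC/dt = Q(C_in − C).
So dC/dt = (C_in − C)/τ with τ = V/Q = 29.8/0.770 = 38.701 h.
This is linear first-order; C(t) = C_in + (C₀ − C_in) e^(−t/τ).
C(86.5) = 3.48 + (0.190 − 3.48)·e^(−86.5/38.701) = 3.48 + (-3.2900)·0.10698 = 3.1280 mg/L.

3.13 mg/L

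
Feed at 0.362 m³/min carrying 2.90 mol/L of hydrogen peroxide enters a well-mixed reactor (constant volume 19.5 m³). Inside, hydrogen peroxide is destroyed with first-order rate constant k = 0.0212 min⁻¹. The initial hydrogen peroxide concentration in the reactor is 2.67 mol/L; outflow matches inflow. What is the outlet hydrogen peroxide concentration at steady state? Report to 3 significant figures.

1.35 mol/L

Species balance: V dC/dt = Q C_in − Q C − k V C.
At steady state: 0 = Q C_in − (Q + kV) C_ss, so C_ss = Q C_in/(Q + kV).
C_ss = 0.362·2.90/(0.362 + 0.0212·19.5) = 1.0498/0.77540 = 1.3539 mol/L.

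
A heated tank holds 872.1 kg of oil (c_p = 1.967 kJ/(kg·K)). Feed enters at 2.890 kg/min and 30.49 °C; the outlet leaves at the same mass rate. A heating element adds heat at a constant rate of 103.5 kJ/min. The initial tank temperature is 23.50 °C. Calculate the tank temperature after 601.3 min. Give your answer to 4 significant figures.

Energy balance: M c_p dT/dt = ṁ c_p (T_in − T) + 103.5.
Rearrange: dT/dt = (T_ss − T)/τ with τ = M/ṁ = 301.765 min and T_ss = T_in + Q̇/(ṁ c_p) = 48.6970 °C.
T approaches T_ss exponentially: T(t) = T_ss + (T₀ − T_ss) e^(−t/τ).
T(601.3) = 48.6970 + (-25.1970)·e^(−601.3/301.765) = 48.6970 + (-25.1970)·0.136339 = 45.2617 °C.

45.26 °C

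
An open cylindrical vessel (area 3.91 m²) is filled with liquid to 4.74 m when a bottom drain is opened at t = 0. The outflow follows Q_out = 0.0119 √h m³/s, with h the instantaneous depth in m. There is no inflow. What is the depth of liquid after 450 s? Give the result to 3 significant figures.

2.23 m

With no inflow, A dh/dt = −0.0119 √h.
Separate and integrate: 2(√h − √h₀) = −(0.0119/A) t.
√h = √4.74 − 0.0119·450/(2·3.91) = 2.1772 − 0.68478 = 1.4924.
h = 1.4924² = 2.2272 m.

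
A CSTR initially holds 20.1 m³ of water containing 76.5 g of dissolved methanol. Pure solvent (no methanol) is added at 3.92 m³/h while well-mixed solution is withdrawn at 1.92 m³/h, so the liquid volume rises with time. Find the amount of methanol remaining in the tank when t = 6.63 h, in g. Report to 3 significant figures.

Total volume: dV/dt = Q_in − Q_out = 2.0000 m³/h, so V(t) = 20.1 + 2.0000 t and V(6.63) = 33.360 m³.
Species balance (pure solvent in): dm/dt = −Q_out · m/V(t).
Separate: dm/m = −Q_out dt/V(t) ⇒ ln(m/m₀) = −(Q_out/(Q_in−Q_out)) ln(V/V₀).
m = m₀ (V₀/V)^(Q_out/(Q_in−Q_out)) = 76.5 × (20.1/33.360)^(0.96000) = 47.036 g.

47.0 g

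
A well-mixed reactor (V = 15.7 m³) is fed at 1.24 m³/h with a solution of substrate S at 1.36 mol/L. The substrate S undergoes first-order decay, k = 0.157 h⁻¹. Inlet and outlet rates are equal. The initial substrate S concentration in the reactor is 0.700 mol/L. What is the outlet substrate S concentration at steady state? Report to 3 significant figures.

Species balance: V dC/dt = Q C_in − Q C − k V C.
At steady state: 0 = Q C_in − (Q + kV) C_ss, so C_ss = Q C_in/(Q + kV).
C_ss = 1.24·1.36/(1.24 + 0.157·15.7) = 1.6864/3.7049 = 0.45518 mol/L.

0.455 mol/L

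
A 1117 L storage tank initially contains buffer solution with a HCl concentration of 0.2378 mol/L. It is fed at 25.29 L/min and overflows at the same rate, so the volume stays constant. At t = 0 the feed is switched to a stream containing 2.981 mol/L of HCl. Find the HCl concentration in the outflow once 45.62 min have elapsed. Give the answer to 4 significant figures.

Mass balance on the solute (V constant): V dC/dt = Q(C_in − C).
Time constant τ = V/Q = 1117/25.29 = 44.1677 min.
This is linear first-order; C(t) = C_in + (C₀ − C_in) e^(−t/τ).
C(45.62) = 2.981 + (0.2378 − 2.981)·e^(−45.62/44.1677) = 2.981 + (-2.74320)·0.355979 = 2.00448 mol/L.

2.004 mol/L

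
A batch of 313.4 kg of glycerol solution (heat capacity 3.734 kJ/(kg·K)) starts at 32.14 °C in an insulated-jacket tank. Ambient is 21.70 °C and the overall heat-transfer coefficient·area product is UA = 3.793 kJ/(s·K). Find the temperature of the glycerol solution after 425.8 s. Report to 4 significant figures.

M c_p dT/dt = −UA(T − T_amb).
dT/dt = (T_ss − T)/τ with T_ss = T_amb = 21.7000 °C, τ = M c_p/UA = 313.4·3.734/3.793 = 308.525 s.
This is linear first-order; T(t) = T_ss + (T₀ − T_ss) e^(−t/τ).
T(425.8) = 21.7000 + (10.4400)·0.251550 = 24.3262 °C.

24.33 °C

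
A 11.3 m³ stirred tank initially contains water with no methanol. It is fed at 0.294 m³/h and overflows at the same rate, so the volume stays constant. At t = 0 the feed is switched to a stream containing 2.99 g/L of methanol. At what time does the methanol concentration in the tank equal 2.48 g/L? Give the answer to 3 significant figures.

Species balance: V dC/dt = Q(C_in − C) ⇒ τ = V/Q = 38.435 h.
C(t) = C_in + (C₀ − C_in) e^(−t/τ). Set C = 2.48 and solve for t:
e^(−t/τ) = (C − C_in)/(C₀ − C_in) = (2.48 − 2.99)/(0 − 2.99) = 0.17057
t = −τ ln(…) = 38.435 × 1.7686 = 67.977 h.

68.0 h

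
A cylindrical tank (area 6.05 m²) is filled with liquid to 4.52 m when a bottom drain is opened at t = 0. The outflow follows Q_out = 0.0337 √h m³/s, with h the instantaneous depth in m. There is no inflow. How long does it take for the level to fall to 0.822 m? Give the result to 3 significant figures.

438 s

A dh/dt = −Q_out = −0.0337 √h.
This is separable: 2 d(√h)/dt = −0.0337/A, so √h = √h₀ − (0.0337/(2A)) t.
t = 2A(√h₀ − √h)/0.0337 = 2·6.05·(√4.52 − √0.822)/0.0337
  = 12.100 × (2.1260 − 0.90664) / 0.0337 = 437.82 s.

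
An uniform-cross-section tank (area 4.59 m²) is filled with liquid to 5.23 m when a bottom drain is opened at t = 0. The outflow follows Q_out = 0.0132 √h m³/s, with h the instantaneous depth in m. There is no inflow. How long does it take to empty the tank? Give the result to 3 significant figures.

1590 s

A dh/dt = −Q_out = −0.0132 √h.
∫ h^(−1/2) dh = −(0.0132/A) ∫ dt, giving 2√h = 2√h₀ − (0.0132/A) t.
Tank is empty when √h = 0: t_empty = 2A√h₀/0.0132.
t_empty = 2·4.59·√5.23/0.0132 = 9.1800·2.2869/0.0132 = 1590.4 s.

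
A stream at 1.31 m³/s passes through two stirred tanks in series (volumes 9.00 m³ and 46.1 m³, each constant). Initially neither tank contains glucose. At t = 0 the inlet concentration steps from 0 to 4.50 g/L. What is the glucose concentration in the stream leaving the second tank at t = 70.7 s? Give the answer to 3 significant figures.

Species balance on tank i: dCᵢ/dt = (Cᵢ₋₁ − Cᵢ)/τᵢ with τᵢ = Vᵢ/Q.
τ₁ = 9.00/1.31 = 6.8702 s; τ₂ = 46.1/1.31 = 35.191 s.
Solving the cascade with C₁(0)=C₂(0)=0 gives C₂(t) = C_in[1 − (τ₁ e^(−t/τ₁) − τ₂ e^(−t/τ₂))/(τ₁ − τ₂)].
At t = 70.7: e^(−t/τ₁) = 3.3945e-05, e^(−t/τ₂) = 0.13412.
C₂ = 4.50·[1 − (6.8702·3.3945e-05 − 35.191·0.13412)/(-28.321)] = 4.50·0.83336 = 3.7501 g/L.

3.75 g/L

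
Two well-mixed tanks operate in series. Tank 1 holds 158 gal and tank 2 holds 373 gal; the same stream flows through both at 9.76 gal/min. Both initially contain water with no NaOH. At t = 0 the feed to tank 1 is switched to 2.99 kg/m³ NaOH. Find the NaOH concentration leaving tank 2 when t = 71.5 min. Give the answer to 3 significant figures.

2.22 kg/m³

Species balance on tank i: dCᵢ/dt = (Cᵢ₋₁ − Cᵢ)/τᵢ with τᵢ = Vᵢ/Q.
τ₁ = 158/9.76 = 16.189 min; τ₂ = 373/9.76 = 38.217 min.
Solving the cascade with C₁(0)=C₂(0)=0 gives C₂(t) = C_in[1 − (τ₁ e^(−t/τ₁) − τ₂ e^(−t/τ₂))/(τ₁ − τ₂)].
At t = 71.5: e^(−t/τ₁) = 0.012074, e^(−t/τ₂) = 0.15399.
C₂ = 2.99·[1 − (16.189·0.012074 − 38.217·0.15399)/(-22.029)] = 2.99·0.74172 = 2.2178 kg/m³.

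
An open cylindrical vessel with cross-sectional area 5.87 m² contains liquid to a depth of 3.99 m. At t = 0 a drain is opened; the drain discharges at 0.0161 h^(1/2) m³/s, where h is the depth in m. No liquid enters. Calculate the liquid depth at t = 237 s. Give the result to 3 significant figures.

Volume balance on the tank: A dh/dt = −0.0161 √h.
∫ h^(−1/2) dh = −(0.0161/A) ∫ dt, giving 2√h = 2√h₀ − (0.0161/A) t.
√h = √3.99 − 0.0161·237/(2·5.87) = 1.9975 − 0.32502 = 1.6725.
h = 1.6725² = 2.7972 m.

2.80 m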